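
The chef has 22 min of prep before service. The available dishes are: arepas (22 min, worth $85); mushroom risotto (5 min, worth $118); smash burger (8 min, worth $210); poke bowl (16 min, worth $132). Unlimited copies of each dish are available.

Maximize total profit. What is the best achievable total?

Best packing: mushroom risotto + 2×smash burger — 21 min, 538 total.
No other feasible combination exceeds 538.

538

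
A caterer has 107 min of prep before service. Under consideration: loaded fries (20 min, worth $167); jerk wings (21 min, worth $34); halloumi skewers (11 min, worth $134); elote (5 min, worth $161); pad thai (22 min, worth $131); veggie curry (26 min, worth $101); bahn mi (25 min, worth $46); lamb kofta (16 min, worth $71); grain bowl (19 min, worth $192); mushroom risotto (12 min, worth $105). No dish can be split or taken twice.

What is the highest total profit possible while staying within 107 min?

961

Taking loaded fries + halloumi skewers + elote + pad thai + lamb kofta + grain bowl + mushroom risotto: 105 min used, 961 in profit.
No other feasible combination exceeds 961.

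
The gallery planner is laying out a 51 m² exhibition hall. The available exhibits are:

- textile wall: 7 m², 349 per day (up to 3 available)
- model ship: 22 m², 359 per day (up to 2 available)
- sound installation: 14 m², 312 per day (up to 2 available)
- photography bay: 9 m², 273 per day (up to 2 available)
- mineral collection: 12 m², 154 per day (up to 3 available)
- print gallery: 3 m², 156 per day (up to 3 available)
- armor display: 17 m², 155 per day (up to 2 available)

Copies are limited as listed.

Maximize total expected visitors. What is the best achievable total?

2061

Taking 3×textile wall + 2×photography bay + 3×print gallery: 48 m² used, 2061 in expected visitors.
No other feasible combination exceeds 2061.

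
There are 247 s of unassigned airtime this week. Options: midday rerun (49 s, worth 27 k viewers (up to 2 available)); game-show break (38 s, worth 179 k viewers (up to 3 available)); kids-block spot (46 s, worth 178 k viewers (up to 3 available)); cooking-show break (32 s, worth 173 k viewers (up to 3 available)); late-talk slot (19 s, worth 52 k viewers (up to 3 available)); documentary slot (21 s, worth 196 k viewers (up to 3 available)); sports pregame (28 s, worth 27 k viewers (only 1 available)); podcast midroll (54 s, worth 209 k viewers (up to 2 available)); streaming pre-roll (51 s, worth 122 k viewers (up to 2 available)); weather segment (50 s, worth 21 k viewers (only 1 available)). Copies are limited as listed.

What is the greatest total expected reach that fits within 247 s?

1471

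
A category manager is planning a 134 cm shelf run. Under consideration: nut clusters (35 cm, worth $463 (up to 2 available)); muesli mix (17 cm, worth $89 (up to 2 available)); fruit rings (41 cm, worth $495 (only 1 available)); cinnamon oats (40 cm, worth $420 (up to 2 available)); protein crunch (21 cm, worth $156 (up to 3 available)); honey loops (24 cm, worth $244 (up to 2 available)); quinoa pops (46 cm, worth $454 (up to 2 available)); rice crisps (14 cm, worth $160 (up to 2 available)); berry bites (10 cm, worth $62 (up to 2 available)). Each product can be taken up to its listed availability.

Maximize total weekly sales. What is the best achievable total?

1590

Density check — nut clusters 13.23, fruit rings 12.07, rice crisps 11.43, cinnamon oats 10.50 are the best per cm.
Filling by ratio: 2×nut clusters + fruit rings + rice crisps for 1581, with 9 cm left unused.
The 55 cm tied up in fruit rings and rice crisps is better spent on cinnamon oats + honey loops — total rises to 1590 (134 cm).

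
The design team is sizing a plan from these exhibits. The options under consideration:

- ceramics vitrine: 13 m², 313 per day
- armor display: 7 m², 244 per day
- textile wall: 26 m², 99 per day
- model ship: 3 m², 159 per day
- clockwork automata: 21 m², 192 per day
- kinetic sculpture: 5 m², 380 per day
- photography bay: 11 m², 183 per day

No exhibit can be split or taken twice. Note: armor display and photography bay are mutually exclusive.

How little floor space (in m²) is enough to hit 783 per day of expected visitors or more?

15

Minimise m² subject to total expected visitors ≥ 783.
armor display + model ship + kinetic sculpture: 783 expected visitors at 15 m².
No combination under 15 m² hits 783.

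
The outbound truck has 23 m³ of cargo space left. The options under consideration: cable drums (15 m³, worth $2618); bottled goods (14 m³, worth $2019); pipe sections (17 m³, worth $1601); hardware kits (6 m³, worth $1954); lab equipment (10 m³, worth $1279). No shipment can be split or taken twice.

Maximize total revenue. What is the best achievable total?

4572

Best packing: cable drums + hardware kits — 21 m³, 4572 total.
That's the maximum — no swap from here does better than 4572.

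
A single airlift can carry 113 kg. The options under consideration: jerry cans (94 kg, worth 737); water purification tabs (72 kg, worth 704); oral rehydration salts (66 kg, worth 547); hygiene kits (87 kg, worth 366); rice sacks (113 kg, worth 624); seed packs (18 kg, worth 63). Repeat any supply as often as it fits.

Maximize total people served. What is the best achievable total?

830

The ratio ordering already packs tightly: water purification tabs + 2×seed packs, 108 kg, 830.
No other feasible combination exceeds 830.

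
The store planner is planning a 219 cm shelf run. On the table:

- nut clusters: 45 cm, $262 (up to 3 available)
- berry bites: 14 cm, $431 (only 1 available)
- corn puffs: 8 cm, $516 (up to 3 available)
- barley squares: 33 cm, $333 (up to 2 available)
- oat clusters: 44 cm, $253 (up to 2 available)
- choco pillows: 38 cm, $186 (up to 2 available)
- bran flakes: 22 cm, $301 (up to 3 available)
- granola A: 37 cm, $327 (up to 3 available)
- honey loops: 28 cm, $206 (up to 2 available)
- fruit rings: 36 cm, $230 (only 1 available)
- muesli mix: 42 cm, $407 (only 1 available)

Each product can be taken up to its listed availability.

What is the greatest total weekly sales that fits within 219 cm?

3955

Berry bites + 3×corn puffs + 2×barley squares + 3×bran flakes + muesli mix uses 212 of the 219 cm and totals 3955.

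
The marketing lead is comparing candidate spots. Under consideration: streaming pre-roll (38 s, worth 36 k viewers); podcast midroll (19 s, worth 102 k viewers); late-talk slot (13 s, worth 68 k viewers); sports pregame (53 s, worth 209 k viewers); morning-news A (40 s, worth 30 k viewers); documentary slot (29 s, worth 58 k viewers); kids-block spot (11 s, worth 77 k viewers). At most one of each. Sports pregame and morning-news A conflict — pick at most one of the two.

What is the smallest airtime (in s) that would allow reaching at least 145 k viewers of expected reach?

Minimise s subject to total expected reach ≥ 145.
late-talk slot + kids-block spot: 145 expected reach at 24 s.
Below 24 s the best achievable stays under 145.

24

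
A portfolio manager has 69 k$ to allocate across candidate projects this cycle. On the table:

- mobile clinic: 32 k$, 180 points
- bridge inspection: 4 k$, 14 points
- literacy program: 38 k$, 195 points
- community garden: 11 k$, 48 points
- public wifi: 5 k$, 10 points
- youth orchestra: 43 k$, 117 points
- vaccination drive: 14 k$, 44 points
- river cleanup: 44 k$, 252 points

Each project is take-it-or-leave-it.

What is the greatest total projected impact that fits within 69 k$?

By projected impact per k$: river cleanup 5.73, mobile clinic 5.62, literacy program 5.13 lead.
Filling by ratio: bridge inspection + community garden + public wifi + river cleanup for 324, with 5 k$ left unused.
The 9 k$ tied up in bridge inspection and public wifi is better spent on vaccination drive — total rises to 344 (69 k$).
The closest alternative, bridge inspection + community garden + public wifi + river cleanup, reaches only 324.

344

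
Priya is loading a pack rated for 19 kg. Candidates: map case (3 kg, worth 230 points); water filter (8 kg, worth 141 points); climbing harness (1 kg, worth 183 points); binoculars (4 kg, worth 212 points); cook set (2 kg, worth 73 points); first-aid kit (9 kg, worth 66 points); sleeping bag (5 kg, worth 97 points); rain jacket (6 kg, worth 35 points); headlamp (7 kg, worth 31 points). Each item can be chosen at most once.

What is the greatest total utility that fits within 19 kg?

The ratio heuristic lands on map case + climbing harness + binoculars + cook set + sleeping bag (795) but leaves 4 kg idle.
Replace sleeping bag with water filter: the trade gains 44 net, giving 839 at 18 kg.

839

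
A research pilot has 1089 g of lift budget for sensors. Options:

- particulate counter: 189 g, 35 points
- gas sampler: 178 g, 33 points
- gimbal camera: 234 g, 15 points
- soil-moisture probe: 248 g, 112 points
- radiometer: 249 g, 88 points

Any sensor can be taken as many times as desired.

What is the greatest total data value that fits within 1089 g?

448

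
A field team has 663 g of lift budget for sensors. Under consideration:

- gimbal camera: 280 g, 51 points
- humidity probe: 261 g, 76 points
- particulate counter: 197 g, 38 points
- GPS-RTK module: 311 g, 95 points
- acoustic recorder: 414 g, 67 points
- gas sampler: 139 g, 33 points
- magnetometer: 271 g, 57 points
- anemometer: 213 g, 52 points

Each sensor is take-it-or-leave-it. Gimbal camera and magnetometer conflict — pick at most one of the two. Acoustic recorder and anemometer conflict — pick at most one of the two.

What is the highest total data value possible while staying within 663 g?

180

Density check — GPS-RTK module 0.31, humidity probe 0.29, anemometer 0.24 are the best per g.
Greedy by ratio would take humidity probe + GPS-RTK module: 572 g used, total 171.
Dropping humidity probe frees 261 g; slotting in gas sampler + anemometer (352 g) lifts the total to 180 at 663 g.
Runner-up humidity probe + GPS-RTK module tops out at 171.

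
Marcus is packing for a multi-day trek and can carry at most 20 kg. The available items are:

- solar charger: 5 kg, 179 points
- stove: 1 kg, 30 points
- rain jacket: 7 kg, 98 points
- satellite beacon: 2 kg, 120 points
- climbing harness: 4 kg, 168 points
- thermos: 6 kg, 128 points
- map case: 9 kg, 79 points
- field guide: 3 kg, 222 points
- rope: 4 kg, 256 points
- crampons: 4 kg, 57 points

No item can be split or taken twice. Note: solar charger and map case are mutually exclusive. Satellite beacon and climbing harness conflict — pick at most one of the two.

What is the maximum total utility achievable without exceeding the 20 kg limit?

Ranking by ratio (utility/kg): field guide 74.00, rope 64.00, satellite beacon 60.00.
Best packing: solar charger + satellite beacon + thermos + field guide + rope — 20 kg, 905 total.
That's the maximum — no feasible swap from here does better than 905.

905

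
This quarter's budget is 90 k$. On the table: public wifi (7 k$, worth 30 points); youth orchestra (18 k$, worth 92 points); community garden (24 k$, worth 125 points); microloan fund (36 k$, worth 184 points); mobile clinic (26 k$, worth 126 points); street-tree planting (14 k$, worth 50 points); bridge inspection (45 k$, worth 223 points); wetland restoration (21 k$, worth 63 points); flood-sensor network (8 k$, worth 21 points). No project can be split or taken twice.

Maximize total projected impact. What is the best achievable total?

A density-first pass picks public wifi + youth orchestra + community garden + microloan fund — 431 at 85 k$.
A better packing is youth orchestra + mobile clinic + bridge inspection: 89 k$, total 441.
Next best is youth orchestra + community garden + bridge inspection at 440 (87 k$) — short by 1.

441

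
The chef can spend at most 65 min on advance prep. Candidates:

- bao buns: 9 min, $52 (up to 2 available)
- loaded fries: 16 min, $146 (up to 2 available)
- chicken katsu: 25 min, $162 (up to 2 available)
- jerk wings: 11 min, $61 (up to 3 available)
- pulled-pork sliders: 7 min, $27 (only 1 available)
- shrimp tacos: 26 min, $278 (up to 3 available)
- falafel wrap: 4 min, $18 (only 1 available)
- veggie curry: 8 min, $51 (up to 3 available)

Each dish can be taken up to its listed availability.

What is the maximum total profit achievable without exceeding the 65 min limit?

626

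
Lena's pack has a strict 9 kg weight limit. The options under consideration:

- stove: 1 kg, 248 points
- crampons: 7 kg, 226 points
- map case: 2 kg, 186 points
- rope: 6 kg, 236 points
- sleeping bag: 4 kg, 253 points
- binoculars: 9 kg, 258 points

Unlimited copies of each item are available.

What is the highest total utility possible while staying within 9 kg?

The ratio ordering already packs tightly: 9×stove, 9 kg, 2232.

2232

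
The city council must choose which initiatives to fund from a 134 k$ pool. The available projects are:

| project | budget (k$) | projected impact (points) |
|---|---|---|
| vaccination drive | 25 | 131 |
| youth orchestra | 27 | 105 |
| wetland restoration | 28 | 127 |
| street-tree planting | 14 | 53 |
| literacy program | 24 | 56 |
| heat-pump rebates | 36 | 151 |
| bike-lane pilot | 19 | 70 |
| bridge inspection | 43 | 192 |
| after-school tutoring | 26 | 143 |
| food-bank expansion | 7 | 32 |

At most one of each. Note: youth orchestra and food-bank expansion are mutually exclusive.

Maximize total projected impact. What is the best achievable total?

Vaccination drive + wetland restoration + bridge inspection + after-school tutoring + food-bank expansion uses 129 of the 134 k$ and totals 625.
An exhaustive check of the 1024 subsets confirms 625.

625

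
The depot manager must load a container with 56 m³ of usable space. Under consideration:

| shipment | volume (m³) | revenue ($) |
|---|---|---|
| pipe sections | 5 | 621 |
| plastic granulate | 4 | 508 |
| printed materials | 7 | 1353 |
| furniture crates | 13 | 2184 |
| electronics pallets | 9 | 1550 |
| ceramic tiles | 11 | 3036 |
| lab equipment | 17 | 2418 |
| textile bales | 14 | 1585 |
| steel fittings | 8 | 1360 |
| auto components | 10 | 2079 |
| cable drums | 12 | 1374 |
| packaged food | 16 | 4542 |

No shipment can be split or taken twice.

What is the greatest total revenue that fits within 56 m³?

12878

A density-first pass picks printed materials + electronics pallets + ceramic tiles + auto components + packaged food — 12560 at 53 m³.
Dropping electronics pallets frees 9 m³; slotting in plastic granulate + steel fittings (12 m³) lifts the total to 12878 at 56 m³.
No other feasible combination exceeds 12878.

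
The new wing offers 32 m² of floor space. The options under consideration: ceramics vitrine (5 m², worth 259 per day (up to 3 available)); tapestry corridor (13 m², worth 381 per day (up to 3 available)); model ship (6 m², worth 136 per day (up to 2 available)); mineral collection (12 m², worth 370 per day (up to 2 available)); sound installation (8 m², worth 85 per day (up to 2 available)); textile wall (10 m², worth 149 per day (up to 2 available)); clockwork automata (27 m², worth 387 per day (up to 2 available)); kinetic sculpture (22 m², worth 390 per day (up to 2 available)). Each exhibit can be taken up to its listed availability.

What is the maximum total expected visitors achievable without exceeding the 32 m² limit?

1158

By expected visitors per m²: ceramics vitrine 51.80, mineral collection 30.83, tapestry corridor 29.31, model ship 22.67 lead.
Filling by ratio: 3×ceramics vitrine + mineral collection for 1147, with 5 m² left unused.
Dropping mineral collection frees 12 m²; slotting in tapestry corridor (13 m²) lifts the total to 1158 at 28 m².
That's the maximum — no swap from here does better than 1158.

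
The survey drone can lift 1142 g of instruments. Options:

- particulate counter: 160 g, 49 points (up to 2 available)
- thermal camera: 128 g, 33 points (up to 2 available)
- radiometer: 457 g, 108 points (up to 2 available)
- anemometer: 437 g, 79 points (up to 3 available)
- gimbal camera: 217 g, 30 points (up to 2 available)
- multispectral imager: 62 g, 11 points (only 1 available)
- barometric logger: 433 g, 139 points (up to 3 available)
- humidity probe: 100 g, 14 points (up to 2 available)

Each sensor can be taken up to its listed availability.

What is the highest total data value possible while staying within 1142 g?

Ranking by ratio (data value/g): barometric logger 0.32, particulate counter 0.31, thermal camera 0.26, radiometer 0.24.
A density-first pass picks particulate counter + multispectral imager + 2×barometric logger — 338 at 1088 g.
Replace particulate counter and multispectral imager with 2×thermal camera: the trade gains 6 net, giving 344 at 1122 g.
No other feasible combination exceeds 344.

344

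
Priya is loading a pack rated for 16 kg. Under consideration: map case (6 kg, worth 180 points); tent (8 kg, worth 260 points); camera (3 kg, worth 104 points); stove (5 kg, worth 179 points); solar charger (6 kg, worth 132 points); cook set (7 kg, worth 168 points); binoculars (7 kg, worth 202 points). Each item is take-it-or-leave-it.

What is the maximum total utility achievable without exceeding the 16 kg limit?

Tent + camera + stove uses 16 of the 16 kg and totals 543.
The closest alternative, map case + camera + binoculars, reaches only 486.

543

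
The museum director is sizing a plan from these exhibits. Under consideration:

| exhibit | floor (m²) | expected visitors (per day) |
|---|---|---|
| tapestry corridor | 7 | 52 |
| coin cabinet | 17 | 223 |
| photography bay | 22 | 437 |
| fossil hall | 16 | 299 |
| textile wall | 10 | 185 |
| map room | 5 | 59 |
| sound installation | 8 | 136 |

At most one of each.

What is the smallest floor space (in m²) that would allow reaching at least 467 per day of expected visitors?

Look for the lowest-floor combination reaching 467.
fossil hall + textile wall reaches 484 using 26 m².
No combination under 26 m² hits 467.

26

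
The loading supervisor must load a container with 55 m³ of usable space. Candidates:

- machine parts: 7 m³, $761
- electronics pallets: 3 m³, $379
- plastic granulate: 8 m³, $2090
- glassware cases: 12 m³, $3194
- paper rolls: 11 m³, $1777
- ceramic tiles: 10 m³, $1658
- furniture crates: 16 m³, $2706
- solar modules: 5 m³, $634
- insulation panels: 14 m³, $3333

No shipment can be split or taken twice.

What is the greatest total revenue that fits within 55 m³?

12052

Ranking by ratio (revenue/m³): glassware cases 266.17, plastic granulate 261.25, insulation panels 238.07, furniture crates 169.12.
Greedy by ratio would take plastic granulate + glassware cases + furniture crates + solar modules + insulation panels: 55 m³ used, total 11957.
Replace furniture crates and solar modules with paper rolls + ceramic tiles: the trade gains 95 net, giving 12052 at 55 m³.
Runner-up plastic granulate + glassware cases + furniture crates + solar modules + insulation panels tops out at 11957.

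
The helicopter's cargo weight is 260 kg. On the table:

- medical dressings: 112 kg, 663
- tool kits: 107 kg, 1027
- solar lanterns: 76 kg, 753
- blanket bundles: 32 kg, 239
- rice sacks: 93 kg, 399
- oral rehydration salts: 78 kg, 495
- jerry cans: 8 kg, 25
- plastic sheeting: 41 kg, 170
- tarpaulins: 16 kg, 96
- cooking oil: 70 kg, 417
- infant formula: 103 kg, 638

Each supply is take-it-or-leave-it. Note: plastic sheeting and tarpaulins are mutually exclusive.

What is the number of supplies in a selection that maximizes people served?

Optimal total is 2197.
tool kits + solar lanterns + cooking oil hits 2197 at 253 kg.
Any selection reaching 2197 contains exactly 3 supplies.

3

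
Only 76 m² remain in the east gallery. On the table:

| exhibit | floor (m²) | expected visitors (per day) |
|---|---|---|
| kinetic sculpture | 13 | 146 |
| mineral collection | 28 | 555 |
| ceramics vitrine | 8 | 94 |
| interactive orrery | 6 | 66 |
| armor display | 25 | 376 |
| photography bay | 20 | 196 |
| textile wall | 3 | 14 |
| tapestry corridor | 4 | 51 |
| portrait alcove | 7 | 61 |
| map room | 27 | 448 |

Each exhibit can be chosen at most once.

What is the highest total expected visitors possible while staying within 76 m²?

1243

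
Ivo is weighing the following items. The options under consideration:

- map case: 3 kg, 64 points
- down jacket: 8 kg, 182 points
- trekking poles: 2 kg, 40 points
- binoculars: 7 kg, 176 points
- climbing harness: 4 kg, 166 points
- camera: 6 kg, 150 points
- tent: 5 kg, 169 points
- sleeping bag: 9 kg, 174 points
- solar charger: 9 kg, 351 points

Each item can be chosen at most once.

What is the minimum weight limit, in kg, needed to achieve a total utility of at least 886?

27

Need the lightest bundle worth ≥ 886.
Taking trekking poles + binoculars + climbing harness + tent + solar charger gives 902 (≥ 886) for 27 kg.
Any bundle with less than 27 kg falls short of 886.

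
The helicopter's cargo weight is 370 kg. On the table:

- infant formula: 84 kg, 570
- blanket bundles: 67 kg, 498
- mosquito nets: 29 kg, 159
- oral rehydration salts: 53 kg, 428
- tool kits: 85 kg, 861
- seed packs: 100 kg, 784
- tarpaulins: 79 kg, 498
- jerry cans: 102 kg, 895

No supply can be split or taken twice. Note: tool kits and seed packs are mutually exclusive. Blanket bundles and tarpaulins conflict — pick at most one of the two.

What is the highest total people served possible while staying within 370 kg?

2983

Best packing: infant formula + blanket bundles + mosquito nets + tool kits + jerry cans — 367 kg, 2983 total.
Next best is infant formula + mosquito nets + oral rehydration salts + tool kits + jerry cans at 2913 (353 kg) — short by 70.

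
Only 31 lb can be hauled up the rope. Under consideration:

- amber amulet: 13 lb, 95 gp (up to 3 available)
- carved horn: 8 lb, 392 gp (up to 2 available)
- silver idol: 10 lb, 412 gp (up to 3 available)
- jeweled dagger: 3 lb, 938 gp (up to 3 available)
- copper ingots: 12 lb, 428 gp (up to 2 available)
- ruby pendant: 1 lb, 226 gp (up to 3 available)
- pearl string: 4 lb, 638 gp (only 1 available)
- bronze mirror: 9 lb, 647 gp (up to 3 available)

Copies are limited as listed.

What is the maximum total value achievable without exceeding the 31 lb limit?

The ratio heuristic lands on 3×jeweled dagger + 3×ruby pendant + pearl string + bronze mirror (4777) but leaves 6 lb idle.
Replace pearl string with bronze mirror: the trade gains 9 net, giving 4786 at 30 lb.

4786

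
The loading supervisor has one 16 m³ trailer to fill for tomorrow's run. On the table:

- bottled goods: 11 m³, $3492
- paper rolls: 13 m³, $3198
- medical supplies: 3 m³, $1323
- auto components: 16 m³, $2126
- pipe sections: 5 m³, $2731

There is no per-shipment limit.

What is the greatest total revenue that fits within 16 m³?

Ranking by ratio (revenue/m³): pipe sections 546.20, medical supplies 441.00, bottled goods 317.45.
Taking 3×pipe sections: 15 m³ used, 8193 in revenue.

8193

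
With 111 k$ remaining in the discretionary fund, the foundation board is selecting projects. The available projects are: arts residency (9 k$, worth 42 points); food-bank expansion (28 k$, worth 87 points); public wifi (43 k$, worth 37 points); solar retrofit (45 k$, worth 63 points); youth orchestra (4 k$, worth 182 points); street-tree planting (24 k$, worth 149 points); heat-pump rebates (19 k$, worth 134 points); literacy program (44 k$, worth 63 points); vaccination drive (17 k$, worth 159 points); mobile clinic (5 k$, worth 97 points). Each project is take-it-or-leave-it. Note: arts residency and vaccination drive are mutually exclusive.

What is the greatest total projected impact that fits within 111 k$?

808

Food-bank expansion + youth orchestra + street-tree planting + heat-pump rebates + vaccination drive + mobile clinic uses 97 of the 111 k$ and totals 808.
Next best is youth orchestra + street-tree planting + heat-pump rebates + vaccination drive + mobile clinic at 721 (69 k$) — short by 87.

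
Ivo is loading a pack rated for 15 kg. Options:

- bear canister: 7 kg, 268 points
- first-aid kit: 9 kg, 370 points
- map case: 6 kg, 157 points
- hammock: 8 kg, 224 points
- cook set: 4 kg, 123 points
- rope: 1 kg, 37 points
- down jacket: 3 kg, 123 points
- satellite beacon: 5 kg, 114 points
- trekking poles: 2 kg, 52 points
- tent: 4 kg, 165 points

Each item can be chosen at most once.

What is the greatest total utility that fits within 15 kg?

Taking the top-ratio items first gives first-aid kit + rope + tent for 572 (14 kg).
The 9 kg tied up in first-aid kit is better spent on bear canister + down jacket — total rises to 593 (15 kg).

593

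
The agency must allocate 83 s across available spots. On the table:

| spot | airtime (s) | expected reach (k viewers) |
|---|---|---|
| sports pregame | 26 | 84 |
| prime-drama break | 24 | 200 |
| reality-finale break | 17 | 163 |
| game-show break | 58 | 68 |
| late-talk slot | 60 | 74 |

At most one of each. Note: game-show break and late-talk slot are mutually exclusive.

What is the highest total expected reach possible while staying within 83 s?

447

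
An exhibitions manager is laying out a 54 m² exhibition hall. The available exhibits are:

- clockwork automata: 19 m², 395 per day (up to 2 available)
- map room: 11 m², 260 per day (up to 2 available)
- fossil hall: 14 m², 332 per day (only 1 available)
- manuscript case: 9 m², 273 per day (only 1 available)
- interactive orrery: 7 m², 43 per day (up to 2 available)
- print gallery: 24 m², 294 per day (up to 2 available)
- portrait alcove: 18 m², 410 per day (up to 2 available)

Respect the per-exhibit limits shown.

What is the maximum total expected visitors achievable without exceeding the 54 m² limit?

1275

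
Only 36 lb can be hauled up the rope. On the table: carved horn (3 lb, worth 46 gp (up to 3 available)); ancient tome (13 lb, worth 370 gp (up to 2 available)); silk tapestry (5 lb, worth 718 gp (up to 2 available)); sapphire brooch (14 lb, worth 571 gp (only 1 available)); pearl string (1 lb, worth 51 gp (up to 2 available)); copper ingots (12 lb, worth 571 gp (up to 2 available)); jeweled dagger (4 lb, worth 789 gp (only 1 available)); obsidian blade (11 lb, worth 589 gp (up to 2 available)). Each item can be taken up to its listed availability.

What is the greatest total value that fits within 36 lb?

3403

Density check — jeweled dagger 197.25, silk tapestry 143.60, obsidian blade 53.55, pearl string 51.00 are the best per lb.
Taking 2×silk tapestry + jeweled dagger + 2×obsidian blade: 36 lb used, 3403 in value.
Nothing else within 36 lb beats 3403.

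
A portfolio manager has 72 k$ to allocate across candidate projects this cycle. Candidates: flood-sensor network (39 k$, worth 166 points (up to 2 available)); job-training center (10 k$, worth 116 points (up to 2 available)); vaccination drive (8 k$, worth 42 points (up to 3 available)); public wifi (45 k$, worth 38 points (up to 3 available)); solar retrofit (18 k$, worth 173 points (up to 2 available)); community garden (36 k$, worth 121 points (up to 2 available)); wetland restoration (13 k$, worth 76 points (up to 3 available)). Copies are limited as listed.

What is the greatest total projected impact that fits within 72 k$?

Ranking by ratio (projected impact/k$): job-training center 11.60, solar retrofit 9.61, wetland restoration 5.85.
Taking the top-ratio projects first gives 2×job-training center + 2×solar retrofit + wetland restoration for 654 (69 k$).
Dropping wetland restoration frees 13 k$; slotting in 2×vaccination drive (16 k$) lifts the total to 662 at 72 k$.
Every other selection either busts 72 k$ or exceeds an availability limit or fails to beat 662.

662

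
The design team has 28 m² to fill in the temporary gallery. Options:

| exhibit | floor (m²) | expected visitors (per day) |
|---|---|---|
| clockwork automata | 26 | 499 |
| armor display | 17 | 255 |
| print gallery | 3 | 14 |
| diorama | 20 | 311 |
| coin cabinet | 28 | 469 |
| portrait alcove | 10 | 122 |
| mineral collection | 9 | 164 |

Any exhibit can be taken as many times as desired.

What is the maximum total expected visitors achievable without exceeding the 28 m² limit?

Taking clockwork automata: 26 m² used, 499 in expected visitors.
The spare 2 m² is too small for any remaining exhibit, and no exchange beats 499.

499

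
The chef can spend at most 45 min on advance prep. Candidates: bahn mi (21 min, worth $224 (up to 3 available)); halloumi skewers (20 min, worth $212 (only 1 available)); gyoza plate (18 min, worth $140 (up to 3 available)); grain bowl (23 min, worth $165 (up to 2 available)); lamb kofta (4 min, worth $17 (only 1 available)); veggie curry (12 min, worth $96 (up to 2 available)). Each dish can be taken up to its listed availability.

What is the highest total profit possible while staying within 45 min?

453

Density check — bahn mi 10.67, halloumi skewers 10.60, veggie curry 8.00, gyoza plate 7.78 are the best per min.
Filling by ratio: 2×bahn mi for 448, with 3 min left unused.
Replace bahn mi with halloumi skewers + lamb kofta: the trade gains 5 net, giving 453 at 45 min.
Every other selection either busts 45 min or exceeds an availability limit or fails to beat 453.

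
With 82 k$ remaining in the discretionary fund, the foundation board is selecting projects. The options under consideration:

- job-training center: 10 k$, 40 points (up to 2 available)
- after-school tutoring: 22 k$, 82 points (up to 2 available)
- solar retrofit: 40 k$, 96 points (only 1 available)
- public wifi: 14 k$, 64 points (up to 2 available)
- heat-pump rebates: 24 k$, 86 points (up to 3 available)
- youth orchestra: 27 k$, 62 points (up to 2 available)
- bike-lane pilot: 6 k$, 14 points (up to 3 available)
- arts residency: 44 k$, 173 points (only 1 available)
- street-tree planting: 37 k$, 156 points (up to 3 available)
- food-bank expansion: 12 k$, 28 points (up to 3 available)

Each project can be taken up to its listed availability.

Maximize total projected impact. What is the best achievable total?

341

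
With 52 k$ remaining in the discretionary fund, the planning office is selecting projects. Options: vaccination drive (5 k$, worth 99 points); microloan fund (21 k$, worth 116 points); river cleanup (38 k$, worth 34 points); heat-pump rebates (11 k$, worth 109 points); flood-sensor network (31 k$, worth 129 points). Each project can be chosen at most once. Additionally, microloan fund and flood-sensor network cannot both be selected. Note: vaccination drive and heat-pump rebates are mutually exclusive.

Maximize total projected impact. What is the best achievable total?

Best packing: heat-pump rebates + flood-sensor network — 42 k$, 238 total.

238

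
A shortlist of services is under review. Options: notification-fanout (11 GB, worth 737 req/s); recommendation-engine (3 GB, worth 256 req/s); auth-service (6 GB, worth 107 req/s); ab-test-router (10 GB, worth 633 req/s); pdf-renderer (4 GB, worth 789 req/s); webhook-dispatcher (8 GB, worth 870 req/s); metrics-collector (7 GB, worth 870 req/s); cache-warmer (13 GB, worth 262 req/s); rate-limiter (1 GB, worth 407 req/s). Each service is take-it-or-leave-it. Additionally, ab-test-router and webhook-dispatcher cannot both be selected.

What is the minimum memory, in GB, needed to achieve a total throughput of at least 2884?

20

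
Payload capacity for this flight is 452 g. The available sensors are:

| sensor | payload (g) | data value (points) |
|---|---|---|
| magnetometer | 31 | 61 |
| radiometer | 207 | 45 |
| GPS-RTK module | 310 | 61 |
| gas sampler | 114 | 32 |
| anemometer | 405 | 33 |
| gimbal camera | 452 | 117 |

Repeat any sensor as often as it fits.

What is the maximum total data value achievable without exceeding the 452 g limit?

854

By data value per g: magnetometer 1.97, gas sampler 0.28, gimbal camera 0.26, radiometer 0.22 lead.
The ratio ordering already packs tightly: 14×magnetometer, 434 g, 854.
Nothing else within 452 g beats 854.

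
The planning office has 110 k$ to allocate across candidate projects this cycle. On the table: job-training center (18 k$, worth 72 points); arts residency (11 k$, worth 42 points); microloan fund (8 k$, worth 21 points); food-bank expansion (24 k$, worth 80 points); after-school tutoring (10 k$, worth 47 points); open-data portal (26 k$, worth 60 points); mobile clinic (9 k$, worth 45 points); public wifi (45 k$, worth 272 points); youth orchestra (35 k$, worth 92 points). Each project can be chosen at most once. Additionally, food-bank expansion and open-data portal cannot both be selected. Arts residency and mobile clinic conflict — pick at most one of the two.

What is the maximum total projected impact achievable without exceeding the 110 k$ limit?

516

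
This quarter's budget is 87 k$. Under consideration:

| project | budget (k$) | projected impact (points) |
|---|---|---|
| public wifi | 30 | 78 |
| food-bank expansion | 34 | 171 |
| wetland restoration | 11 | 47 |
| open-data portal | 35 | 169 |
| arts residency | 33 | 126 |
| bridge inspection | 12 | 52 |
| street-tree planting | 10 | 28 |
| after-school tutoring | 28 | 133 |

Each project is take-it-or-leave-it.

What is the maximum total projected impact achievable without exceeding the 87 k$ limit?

A density-first pass picks food-bank expansion + open-data portal + bridge inspection — 392 at 81 k$.
The 35 k$ tied up in open-data portal is better spent on wetland restoration + after-school tutoring — total rises to 403 (85 k$).

403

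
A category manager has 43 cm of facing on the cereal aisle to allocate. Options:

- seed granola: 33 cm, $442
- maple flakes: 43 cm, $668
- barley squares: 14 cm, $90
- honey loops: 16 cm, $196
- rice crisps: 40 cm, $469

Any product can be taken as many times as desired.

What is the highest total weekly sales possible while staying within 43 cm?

668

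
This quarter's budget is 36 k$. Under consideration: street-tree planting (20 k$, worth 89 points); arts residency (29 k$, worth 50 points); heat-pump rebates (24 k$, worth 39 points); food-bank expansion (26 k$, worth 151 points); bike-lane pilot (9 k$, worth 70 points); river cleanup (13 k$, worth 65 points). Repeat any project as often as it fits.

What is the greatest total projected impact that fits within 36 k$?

280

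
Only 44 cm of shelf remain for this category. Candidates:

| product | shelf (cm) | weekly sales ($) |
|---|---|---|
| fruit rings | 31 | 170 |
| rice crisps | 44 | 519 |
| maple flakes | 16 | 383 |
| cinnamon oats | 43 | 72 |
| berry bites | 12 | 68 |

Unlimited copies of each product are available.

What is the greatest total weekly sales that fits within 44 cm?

834

Ranking by ratio (weekly sales/cm): maple flakes 23.94, rice crisps 11.80, berry bites 5.67, fruit rings 5.48.
Taking 2×maple flakes + berry bites: 44 cm used, 834 in weekly sales.
That's the maximum — no swap from here does better than 834.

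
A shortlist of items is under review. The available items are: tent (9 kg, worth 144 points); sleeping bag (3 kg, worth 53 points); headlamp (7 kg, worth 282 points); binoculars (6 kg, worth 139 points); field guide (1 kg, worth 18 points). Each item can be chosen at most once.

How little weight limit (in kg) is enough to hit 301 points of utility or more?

10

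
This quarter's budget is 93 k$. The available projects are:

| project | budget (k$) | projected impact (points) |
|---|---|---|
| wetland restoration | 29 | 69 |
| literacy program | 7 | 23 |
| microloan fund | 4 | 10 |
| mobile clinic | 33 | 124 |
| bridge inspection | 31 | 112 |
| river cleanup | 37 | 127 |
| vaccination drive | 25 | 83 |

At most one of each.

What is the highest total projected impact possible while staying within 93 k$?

The ratio ordering already packs tightly: microloan fund + mobile clinic + bridge inspection + vaccination drive, 93 k$, 329.
Next best is bridge inspection + river cleanup + vaccination drive at 322 (93 k$) — short by 7.

329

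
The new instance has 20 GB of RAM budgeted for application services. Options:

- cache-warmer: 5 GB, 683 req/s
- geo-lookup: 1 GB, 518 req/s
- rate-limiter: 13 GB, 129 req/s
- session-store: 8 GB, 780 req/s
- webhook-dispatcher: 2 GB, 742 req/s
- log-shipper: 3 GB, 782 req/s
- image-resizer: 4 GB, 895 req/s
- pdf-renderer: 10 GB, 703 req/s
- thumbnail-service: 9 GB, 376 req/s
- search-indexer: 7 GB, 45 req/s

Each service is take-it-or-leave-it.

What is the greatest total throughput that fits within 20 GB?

3717

Density check — geo-lookup 518.00, webhook-dispatcher 371.00, log-shipper 260.67, image-resizer 223.75 are the best per GB.
Greedy by ratio would take cache-warmer + geo-lookup + webhook-dispatcher + log-shipper + image-resizer: 15 GB used, total 3620.
The 5 GB tied up in cache-warmer is better spent on session-store — total rises to 3717 (18 GB).
An exhaustive check of the 1024 subsets confirms 3717.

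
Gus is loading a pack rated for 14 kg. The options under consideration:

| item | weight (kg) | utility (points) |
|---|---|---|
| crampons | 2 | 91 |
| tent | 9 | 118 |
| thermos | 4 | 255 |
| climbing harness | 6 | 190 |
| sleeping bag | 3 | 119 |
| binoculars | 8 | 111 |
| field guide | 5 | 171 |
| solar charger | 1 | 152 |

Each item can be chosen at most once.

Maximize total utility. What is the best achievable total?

716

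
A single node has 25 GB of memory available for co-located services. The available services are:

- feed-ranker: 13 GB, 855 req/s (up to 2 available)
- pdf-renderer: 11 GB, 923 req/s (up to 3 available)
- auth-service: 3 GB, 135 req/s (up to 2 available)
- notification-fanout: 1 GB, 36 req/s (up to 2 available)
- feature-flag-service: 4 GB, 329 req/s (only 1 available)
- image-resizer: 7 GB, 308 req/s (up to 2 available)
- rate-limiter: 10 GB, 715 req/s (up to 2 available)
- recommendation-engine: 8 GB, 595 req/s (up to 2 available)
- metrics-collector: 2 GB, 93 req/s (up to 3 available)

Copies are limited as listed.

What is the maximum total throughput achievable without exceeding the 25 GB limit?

1981

Ranking by ratio (throughput/GB): pdf-renderer 83.91, feature-flag-service 82.25, recommendation-engine 74.38, rate-limiter 71.50.
Greedy by ratio would take 2×pdf-renderer + notification-fanout + metrics-collector: 25 GB used, total 1975.
Dropping notification-fanout and metrics-collector frees 3 GB; slotting in auth-service (3 GB) lifts the total to 1981 at 25 GB.
That's the maximum — no swap from here does better than 1981.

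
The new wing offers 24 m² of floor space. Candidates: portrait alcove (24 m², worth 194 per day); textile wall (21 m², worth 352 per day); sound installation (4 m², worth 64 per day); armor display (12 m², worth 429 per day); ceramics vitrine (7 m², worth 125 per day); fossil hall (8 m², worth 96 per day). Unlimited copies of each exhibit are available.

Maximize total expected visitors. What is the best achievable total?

858

Density check — armor display 35.75, ceramics vitrine 17.86, textile wall 16.76, sound installation 16.00 are the best per m².
2×armor display uses 24 of the 24 m² and totals 858.
That's the maximum — no swap from here does better than 858.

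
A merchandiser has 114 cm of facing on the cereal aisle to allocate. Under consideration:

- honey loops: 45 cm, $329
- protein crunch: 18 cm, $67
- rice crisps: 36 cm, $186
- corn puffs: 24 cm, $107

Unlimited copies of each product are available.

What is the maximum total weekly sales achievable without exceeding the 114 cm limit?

765

The ratio ordering already packs tightly: 2×honey loops + corn puffs, 114 cm, 765.
No other feasible combination exceeds 765.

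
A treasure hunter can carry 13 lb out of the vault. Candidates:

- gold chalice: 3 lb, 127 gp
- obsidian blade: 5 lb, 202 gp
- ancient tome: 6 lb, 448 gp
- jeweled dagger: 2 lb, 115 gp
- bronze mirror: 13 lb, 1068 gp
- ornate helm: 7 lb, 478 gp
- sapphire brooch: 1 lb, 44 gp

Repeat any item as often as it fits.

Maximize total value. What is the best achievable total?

1068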